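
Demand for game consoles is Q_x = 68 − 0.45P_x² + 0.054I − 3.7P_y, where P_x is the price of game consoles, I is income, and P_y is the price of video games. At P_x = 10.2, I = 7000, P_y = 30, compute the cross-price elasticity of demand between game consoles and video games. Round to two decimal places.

-0.39

First evaluate Q_x: 68 − 0.45(10.2)² + 0.054(7000) − 3.7(30) = 68 − 46.818 + 378 − 111 = 288.182.
∂Q_x/∂P_y = −3.7, so E_xy = -3.7·(30/288.182) ≈ -0.39.
E_xy < 0: the goods are complements.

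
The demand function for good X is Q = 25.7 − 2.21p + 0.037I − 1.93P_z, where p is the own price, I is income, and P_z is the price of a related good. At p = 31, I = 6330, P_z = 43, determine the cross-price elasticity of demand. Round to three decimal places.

-0.766

Substituting, Q = 25.7 − 2.21(31) + 0.037(6330) − 1.93(43) = 25.7 − 68.51 + 234.21 − 82.99 = 108.41.
∂Q/∂P_z = −1.93, so E_xy = -1.93·(43/108.41) ≈ -0.766.
E_xy < 0: the goods are complements.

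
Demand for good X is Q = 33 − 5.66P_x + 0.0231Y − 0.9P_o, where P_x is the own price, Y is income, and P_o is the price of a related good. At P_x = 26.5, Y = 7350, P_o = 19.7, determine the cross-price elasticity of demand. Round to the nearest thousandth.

-0.506

First evaluate Q: 33 − 5.66(26.5) + 0.0231(7350) − 0.9(19.7) = 33 − 149.99 + 169.785 − 17.73 = 35.065.
∂Q/∂P_o = −0.9, so E_xy = -0.9·(19.7/35.065) ≈ -0.506.
E_xy < 0: the goods are complements.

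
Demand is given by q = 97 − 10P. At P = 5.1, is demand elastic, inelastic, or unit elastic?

At P = 5.1, q = 46.
dq/dP = −10.
Point elasticity E = (dq/dP)·(P/q) = -10 × 5.1/46 ≈ -1.109.
|E| ≈ 1.109 > 1, so demand is elastic.

elastic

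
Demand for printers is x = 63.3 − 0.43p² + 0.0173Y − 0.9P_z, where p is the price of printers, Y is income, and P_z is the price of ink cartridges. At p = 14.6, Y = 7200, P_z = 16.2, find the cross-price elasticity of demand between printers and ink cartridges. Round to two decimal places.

At the given point, x = 63.3 − 0.43(14.6)² + 0.0173(7200) − 0.9(16.2) = 63.3 − 91.6588 + 124.56 − 14.58 = 81.6212.
∂x/∂P_z = −0.9, so E_xy = -0.9·(16.2/81.6212) ≈ -0.18.
E_xy < 0: the goods are complements.

-0.18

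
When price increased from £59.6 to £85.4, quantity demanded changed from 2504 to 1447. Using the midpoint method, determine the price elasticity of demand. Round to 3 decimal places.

-1.504

%Δq = (1447 − 2504)/[(2504 + 1447)/2] = -1057/1975.5 ≈ -0.5351.
%Δp = (85.4 − 59.6)/[(59.6 + 85.4)/2] = 25.8/72.5 ≈ 0.3559.
Arc elasticity E = %Δq/%Δp ≈ -0.5351/0.3559 ≈ -1.504.
|E| > 1: demand is elastic over this range.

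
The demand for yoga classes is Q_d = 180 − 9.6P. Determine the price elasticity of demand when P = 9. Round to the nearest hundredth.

-0.92

At P = 9, Q_d = 93.6.
dQ_d/dP = −9.6.
Point elasticity E = (dQ_d/dP)·(P/Q_d) = -9.6 × 9/93.6 ≈ -0.92.
|E| < 1, so demand is inelastic at this price.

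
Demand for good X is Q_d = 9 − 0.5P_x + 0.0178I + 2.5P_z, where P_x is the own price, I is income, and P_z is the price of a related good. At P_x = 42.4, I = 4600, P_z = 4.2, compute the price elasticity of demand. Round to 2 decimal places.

First evaluate Q_d: 9 − 0.5(42.4) + 0.0178(4600) + 2.5(4.2) = 9 − 21.2 + 81.88 + 10.5 = 80.18.
∂Q_d/∂P_x = −0.5, so E_p = (−0.5)·(42.4/80.18) ≈ -0.26.
|E_p| < 1: demand is inelastic.

-0.26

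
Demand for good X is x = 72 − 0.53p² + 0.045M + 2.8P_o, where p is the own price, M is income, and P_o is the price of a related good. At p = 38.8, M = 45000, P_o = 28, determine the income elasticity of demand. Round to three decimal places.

First evaluate x: 72 − 0.53(38.8)² + 0.045(45000) + 2.8(28) = 72 − 797.8832 + 2025 + 78.4 = 1377.5168.
∂x/∂M = +0.045, so E_I = 0.045·(45000/1377.5168) ≈ 1.470.
E_I > 1: normal good (luxury).

1.470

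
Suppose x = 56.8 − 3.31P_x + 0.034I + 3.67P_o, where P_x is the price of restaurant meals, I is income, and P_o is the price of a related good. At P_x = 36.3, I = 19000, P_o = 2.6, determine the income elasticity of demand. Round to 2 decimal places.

Evaluating quantity at (P_x, I, P_o) gives x = 56.8 − 3.31(36.3) + 0.034(19000) + 3.67(2.6) = 56.8 − 120.153 + 646 + 9.542 = 592.189.
∂x/∂I = +0.034, so E_I = 0.034·(19000/592.189) ≈ 1.09.
E_I > 1: normal good (luxury).

1.09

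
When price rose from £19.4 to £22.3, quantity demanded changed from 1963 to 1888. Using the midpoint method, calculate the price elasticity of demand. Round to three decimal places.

%ΔQ = (1888 − 1963)/[(1963 + 1888)/2] = -75/1925.5 ≈ -0.0390.
%ΔP = (22.3 − 19.4)/[(19.4 + 22.3)/2] = 2.9/20.85 ≈ 0.1391.
Arc elasticity E = %ΔQ/%ΔP ≈ -0.0390/0.1391 ≈ -0.280.
|E| < 1: demand is inelastic over this range.

-0.280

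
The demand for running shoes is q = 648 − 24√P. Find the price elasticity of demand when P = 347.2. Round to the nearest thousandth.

At P = 347.2, q = 200.8007.
dq/dP = −24/(2√P) = −24/(2·18.6333).
Point elasticity E = (dq/dP)·(P/q) = -0.644 × 347.2/200.8007 ≈ -1.114.
|E| > 1, so demand is elastic at this price.

-1.114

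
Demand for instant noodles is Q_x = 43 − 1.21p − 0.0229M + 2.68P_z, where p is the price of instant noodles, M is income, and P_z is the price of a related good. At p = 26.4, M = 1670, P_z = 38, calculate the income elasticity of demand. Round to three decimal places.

-0.512

Q_x = 43 − 1.21(26.4) − 0.0229(1670) + 2.68(38) = 43 − 31.944 − 38.243 + 101.84 = 74.653.
∂Q_x/∂M = −0.0229, so E_I = -0.0229·(1670/74.653) ≈ -0.512.
E_I < 0: inferior good.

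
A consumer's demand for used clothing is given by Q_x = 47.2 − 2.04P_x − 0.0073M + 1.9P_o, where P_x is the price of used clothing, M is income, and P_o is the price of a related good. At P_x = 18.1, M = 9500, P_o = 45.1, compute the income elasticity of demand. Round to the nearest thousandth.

-2.606

At the given point, Q_x = 47.2 − 2.04(18.1) − 0.0073(9500) + 1.9(45.1) = 47.2 − 36.924 − 69.35 + 85.69 = 26.616.
∂Q_x/∂M = −0.0073, so E_I = -0.0073·(9500/26.616) ≈ -2.606.
E_I < 0: inferior good.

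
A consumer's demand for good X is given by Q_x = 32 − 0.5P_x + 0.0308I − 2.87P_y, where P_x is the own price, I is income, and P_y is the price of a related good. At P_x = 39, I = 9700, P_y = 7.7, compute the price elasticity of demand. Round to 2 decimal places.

-0.07

At the given point, Q_x = 32 − 0.5(39) + 0.0308(9700) − 2.87(7.7) = 32 − 19.5 + 298.76 − 22.099 = 289.161.
∂Q_x/∂P_x = −0.5, so E_p = (−0.5)·(39/289.161) ≈ -0.07.
|E_p| < 1: demand is inelastic.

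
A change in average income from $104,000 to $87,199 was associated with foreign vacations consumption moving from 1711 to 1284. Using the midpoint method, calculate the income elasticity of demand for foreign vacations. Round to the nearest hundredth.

1.62

%ΔQ = (1284 − 1711)/[(1711+1284)/2] = -427/1497.5 ≈ -0.2851.
%ΔI = (87,199 − 104,000)/[(104,000+87,199)/2] = -16801/95599.5 ≈ -0.1757.
E_I = %ΔQ/%ΔI ≈ 1.62.
E_I > 1: normal good (luxury).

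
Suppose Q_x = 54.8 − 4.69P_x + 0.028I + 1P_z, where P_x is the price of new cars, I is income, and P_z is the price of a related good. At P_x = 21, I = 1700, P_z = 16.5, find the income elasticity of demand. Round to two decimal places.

Substituting, Q_x = 54.8 − 4.69(21) + 0.028(1700) + 1(16.5) = 54.8 − 98.49 + 47.6 + 16.5 = 20.41.
∂Q_x/∂I = +0.028, so E_I = 0.028·(1700/20.41) ≈ 2.33.
E_I > 1: normal good (luxury).

2.33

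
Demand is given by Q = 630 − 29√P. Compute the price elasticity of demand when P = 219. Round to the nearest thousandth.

-1.068

At P = 219, Q = 200.8392.
dQ/dP = −29/(2√P) = −29/(2·14.7986).
Point elasticity E = (dQ/dP)·(P/Q) = -0.9798 × 219/200.8392 ≈ -1.068.
|E| > 1, so demand is elastic at this price.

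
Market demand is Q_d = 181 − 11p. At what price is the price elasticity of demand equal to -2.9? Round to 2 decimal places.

Set −bp/(a − bp) = −2.9 ⇒ bp = 2.9(a − bp) ⇒ bp(1+2.9) = 2.9·a.
p = 2.9·181/(11·3.9) ≈ 12.24.

12.24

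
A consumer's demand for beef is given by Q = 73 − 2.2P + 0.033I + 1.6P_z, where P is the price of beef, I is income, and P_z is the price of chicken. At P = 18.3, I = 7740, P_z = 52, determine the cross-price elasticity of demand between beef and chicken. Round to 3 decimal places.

0.224

At the given point, Q = 73 − 2.2(18.3) + 0.033(7740) + 1.6(52) = 73 − 40.26 + 255.42 + 83.2 = 371.36.
∂Q/∂P_z = +1.6, so E_xy = 1.6·(52/371.36) ≈ 0.224.
E_xy > 0: the goods are substitutes.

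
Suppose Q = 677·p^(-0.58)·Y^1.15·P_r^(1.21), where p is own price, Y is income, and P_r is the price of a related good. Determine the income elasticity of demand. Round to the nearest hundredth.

For a Cobb–Douglas (constant-elasticity) form Q = A·Y^α·…, the elasticity with respect to Y equals the exponent α at every point.
Here the exponent on Y is 1.15, so the income elasticity of demand is 1.15.

1.15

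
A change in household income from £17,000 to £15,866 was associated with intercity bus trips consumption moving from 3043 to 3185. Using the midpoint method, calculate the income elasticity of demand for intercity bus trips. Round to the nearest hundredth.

%ΔQ = (3185 − 3043)/[(3043+3185)/2] = 142/3114 ≈ 0.0456.
%ΔI = (15,866 − 17,000)/[(17,000+15,866)/2] = -1134/16433 ≈ -0.0690.
E_I = %ΔQ/%ΔI ≈ -0.66.
E_I < 0: inferior good.

-0.66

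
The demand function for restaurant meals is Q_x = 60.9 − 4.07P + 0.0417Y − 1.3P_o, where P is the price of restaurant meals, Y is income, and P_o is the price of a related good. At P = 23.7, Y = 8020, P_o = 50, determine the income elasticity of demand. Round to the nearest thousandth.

1.430

Evaluating quantity at (P, Y, P_o) gives Q_x = 60.9 − 4.07(23.7) + 0.0417(8020) − 1.3(50) = 60.9 − 96.459 + 334.434 − 65 = 233.875.
∂Q_x/∂Y = +0.0417, so E_I = 0.0417·(8020/233.875) ≈ 1.430.
E_I > 1: normal good (luxury).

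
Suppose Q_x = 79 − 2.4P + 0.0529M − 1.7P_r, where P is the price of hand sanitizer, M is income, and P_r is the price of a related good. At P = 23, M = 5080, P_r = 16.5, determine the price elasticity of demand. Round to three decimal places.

-0.209

Evaluating quantity at (P, M, P_r) gives Q_x = 79 − 2.4(23) + 0.0529(5080) − 1.7(16.5) = 79 − 55.2 + 268.732 − 28.05 = 264.482.
∂Q_x/∂P = −2.4, so E_p = (−2.4)·(23/264.482) ≈ -0.209.
|E_p| < 1: demand is inelastic.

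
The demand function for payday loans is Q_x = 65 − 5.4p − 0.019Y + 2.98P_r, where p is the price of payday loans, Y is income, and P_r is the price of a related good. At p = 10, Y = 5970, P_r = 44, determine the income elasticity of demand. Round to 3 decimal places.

-3.954

At the given point, Q_x = 65 − 5.4(10) − 0.019(5970) + 2.98(44) = 65 − 54 − 113.43 + 131.12 = 28.69.
∂Q_x/∂Y = −0.019, so E_I = -0.019·(5970/28.69) ≈ -3.954.
E_I < 0: inferior good.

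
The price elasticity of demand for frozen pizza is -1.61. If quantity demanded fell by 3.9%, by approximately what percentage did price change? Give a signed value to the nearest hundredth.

%ΔQ ≈ E × %ΔP ⇒ %ΔP = %ΔQ / E = (-3.9%)/(-1.61) ≈ 2.42%.

2.42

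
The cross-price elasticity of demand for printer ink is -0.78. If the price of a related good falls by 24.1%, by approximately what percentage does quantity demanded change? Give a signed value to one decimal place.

%ΔQ ≈ E × %ΔP_y = (-0.78) × (-24.1%) ≈ 18.8%.

18.8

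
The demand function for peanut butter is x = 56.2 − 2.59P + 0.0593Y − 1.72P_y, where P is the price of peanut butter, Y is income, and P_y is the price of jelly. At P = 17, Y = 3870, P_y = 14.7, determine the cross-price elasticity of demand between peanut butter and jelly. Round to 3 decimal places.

First evaluate x: 56.2 − 2.59(17) + 0.0593(3870) − 1.72(14.7) = 56.2 − 44.03 + 229.491 − 25.284 = 216.377.
∂x/∂P_y = −1.72, so E_xy = -1.72·(14.7/216.377) ≈ -0.117.
E_xy < 0: the goods are complements.

-0.117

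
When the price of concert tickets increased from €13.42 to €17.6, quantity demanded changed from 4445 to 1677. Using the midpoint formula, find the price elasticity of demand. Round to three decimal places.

-3.355

%ΔQ = (1677 − 4445)/[(4445 + 1677)/2] = -2768/3061 ≈ -0.9043.
%Δp = (17.6 − 13.42)/[(13.42 + 17.6)/2] = 4.18/15.51 ≈ 0.2695.
Arc elasticity E = %ΔQ/%Δp ≈ -0.9043/0.2695 ≈ -3.355.
|E| > 1: demand is elastic over this range.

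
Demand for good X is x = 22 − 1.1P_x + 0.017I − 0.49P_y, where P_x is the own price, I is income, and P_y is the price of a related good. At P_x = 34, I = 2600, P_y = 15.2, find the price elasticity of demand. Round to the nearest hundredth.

-1.75

First evaluate x: 22 − 1.1(34) + 0.017(2600) − 0.49(15.2) = 22 − 37.4 + 44.2 − 7.448 = 21.352.
∂x/∂P_x = −1.1, so E_p = (−1.1)·(34/21.352) ≈ -1.75.
|E_p| > 1: demand is elastic.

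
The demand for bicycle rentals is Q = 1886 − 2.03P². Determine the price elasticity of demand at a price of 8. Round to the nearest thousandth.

At P = 8, Q = 1756.08.
dQ/dP = −2·2.03·P = −32.48.
Point elasticity E = (dQ/dP)·(P/Q) = -32.48 × 8/1756.08 ≈ -0.148.
|E| < 1, so demand is inelastic at this price.

-0.148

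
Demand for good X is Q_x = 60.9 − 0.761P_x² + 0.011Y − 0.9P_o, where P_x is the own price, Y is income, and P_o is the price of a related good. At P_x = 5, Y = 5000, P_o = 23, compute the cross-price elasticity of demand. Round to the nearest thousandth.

-0.272

At the given point, Q_x = 60.9 − 0.761(5)² + 0.011(5000) − 0.9(23) = 60.9 − 19.025 + 55 − 20.7 = 76.175.
∂Q_x/∂P_o = −0.9, so E_xy = -0.9·(23/76.175) ≈ -0.272.
E_xy < 0: the goods are complements.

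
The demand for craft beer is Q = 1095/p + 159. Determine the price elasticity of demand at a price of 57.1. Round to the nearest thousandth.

-0.108

At p = 57.1, Q = 178.1769.
dQ/dp = −1095/p² = −0.3358.
Point elasticity E = (dQ/dp)·(p/Q) = -0.3358 × 57.1/178.1769 ≈ -0.108.
|E| < 1, so demand is inelastic at this price.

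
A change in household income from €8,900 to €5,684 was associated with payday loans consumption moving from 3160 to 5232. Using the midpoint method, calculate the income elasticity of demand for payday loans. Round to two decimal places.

-1.12

%ΔQ = (5232 − 3160)/[(3160+5232)/2] = 2072/4196 ≈ 0.4938.
%ΔI = (5,684 − 8,900)/[(8,900+5,684)/2] = -3216/7292 ≈ -0.4410.
E_I = %ΔQ/%ΔI ≈ -1.12.
E_I < 0: inferior good.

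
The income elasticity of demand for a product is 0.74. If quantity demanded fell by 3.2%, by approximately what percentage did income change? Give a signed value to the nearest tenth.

-4.3

%ΔQ ≈ E × %ΔI ⇒ %ΔI = %ΔQ / E = (-3.2%)/(0.74) ≈ -4.3%.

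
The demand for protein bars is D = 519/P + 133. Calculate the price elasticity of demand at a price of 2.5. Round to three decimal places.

-0.610

At P = 2.5, D = 340.6.
dD/dP = −519/P² = −83.04.
Point elasticity E = (dD/dP)·(P/D) = -83.04 × 2.5/340.6 ≈ -0.610.
|E| < 1, so demand is inelastic at this price.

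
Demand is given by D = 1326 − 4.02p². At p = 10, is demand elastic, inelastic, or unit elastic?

At p = 10, D = 924.
dD/dp = −2·4.02·p = −80.4.
Point elasticity E = (dD/dp)·(p/D) = -80.4 × 10/924 ≈ -0.870.
|E| ≈ 0.870 < 1, so demand is inelastic.

inelastic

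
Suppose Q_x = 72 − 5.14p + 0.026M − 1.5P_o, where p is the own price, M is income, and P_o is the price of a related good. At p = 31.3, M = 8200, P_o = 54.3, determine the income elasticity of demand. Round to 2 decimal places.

4.97

Substituting, Q_x = 72 − 5.14(31.3) + 0.026(8200) − 1.5(54.3) = 72 − 160.882 + 213.2 − 81.45 = 42.868.
∂Q_x/∂M = +0.026, so E_I = 0.026·(8200/42.868) ≈ 4.97.
E_I > 1: normal good (luxury).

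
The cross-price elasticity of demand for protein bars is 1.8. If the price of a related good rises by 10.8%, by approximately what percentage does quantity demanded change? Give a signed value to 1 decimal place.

%ΔQ ≈ E × %ΔP_y = (1.8) × (10.8%) ≈ 19.4%.

19.4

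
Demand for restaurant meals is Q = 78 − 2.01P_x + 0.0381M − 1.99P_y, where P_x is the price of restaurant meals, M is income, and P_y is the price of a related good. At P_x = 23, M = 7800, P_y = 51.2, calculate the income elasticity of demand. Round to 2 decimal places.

Evaluating quantity at (P_x, M, P_y) gives Q = 78 − 2.01(23) + 0.0381(7800) − 1.99(51.2) = 78 − 46.23 + 297.18 − 101.888 = 227.062.
∂Q/∂M = +0.0381, so E_I = 0.0381·(7800/227.062) ≈ 1.31.
E_I > 1: normal good (luxury).

1.31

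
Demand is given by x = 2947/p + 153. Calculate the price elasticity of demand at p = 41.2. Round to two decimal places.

At p = 41.2, x = 224.5291.
dx/dp = −2947/p² = −1.7361.
Point elasticity E = (dx/dp)·(p/x) = -1.7361 × 41.2/224.5291 ≈ -0.32.
|E| < 1, so demand is inelastic at this price.

-0.32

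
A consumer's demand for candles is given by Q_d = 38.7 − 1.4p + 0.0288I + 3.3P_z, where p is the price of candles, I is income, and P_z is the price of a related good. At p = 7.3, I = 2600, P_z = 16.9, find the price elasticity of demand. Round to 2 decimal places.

At the given point, Q_d = 38.7 − 1.4(7.3) + 0.0288(2600) + 3.3(16.9) = 38.7 − 10.22 + 74.88 + 55.77 = 159.13.
∂Q_d/∂p = −1.4, so E_p = (−1.4)·(7.3/159.13) ≈ -0.06.
|E_p| < 1: demand is inelastic.

-0.06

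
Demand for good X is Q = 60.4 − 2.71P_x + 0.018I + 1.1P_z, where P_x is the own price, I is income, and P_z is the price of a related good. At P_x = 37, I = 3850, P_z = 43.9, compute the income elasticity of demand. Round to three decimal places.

0.892

Evaluating quantity at (P_x, I, P_z) gives Q = 60.4 − 2.71(37) + 0.018(3850) + 1.1(43.9) = 60.4 − 100.27 + 69.3 + 48.29 = 77.72.
∂Q/∂I = +0.018, so E_I = 0.018·(3850/77.72) ≈ 0.892.
E_I ∈ (0,1): normal good (necessity).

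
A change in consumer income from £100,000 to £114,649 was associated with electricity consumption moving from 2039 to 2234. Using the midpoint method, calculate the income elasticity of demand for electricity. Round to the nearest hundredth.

%ΔQ = (2234 − 2039)/[(2039+2234)/2] = 195/2136.5 ≈ 0.0913.
%ΔI = (114,649 − 100,000)/[(100,000+114,649)/2] = 14649/107324.5 ≈ 0.1365.
E_I = %ΔQ/%ΔI ≈ 0.67.
E_I ∈ (0,1): normal good (necessity).

0.67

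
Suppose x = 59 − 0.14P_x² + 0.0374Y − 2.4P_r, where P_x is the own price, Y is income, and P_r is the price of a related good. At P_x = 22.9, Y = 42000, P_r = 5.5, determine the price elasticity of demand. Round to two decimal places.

x = 59 − 0.14(22.9)² + 0.0374(42000) − 2.4(5.5) = 59 − 73.4174 + 1570.8 − 13.2 = 1543.1826.
∂x/∂P_x = −2·0.14·P_x = -6.412, so E_p = -6.412·(22.9/1543.1826) ≈ -0.10.
|E_p| < 1: demand is inelastic.

-0.10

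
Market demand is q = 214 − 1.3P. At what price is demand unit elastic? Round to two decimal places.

82.31

For linear demand q = a − bP, E = −bP/(a − bP). |E| = 1 ⇒ bP = a − bP ⇒ P = a/(2b).
P = 214/(2·1.3) ≈ 82.31.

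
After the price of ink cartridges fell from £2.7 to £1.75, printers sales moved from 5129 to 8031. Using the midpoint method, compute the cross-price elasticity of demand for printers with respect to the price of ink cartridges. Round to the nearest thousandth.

-1.033

%ΔQ_x = (8031 − 5129)/[(5129+8031)/2] = 2902/6580 ≈ 0.4410.
%ΔP_y = (1.75 − 2.7)/[(2.7+1.75)/2] ≈ -0.4270.
E_xy = 0.4410/-0.4270 ≈ -1.033.
E_xy < 0, so printers and ink cartridges are complements.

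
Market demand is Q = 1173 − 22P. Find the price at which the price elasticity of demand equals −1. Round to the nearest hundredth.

For linear demand Q = a − bP, E = −bP/(a − bP). |E| = 1 ⇒ bP = a − bP ⇒ P = a/(2b).
P = 1173/(2·22) ≈ 26.66.

26.66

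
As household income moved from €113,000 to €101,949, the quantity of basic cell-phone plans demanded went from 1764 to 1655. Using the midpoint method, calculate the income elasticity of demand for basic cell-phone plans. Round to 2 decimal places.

0.62

%ΔQ = (1655 − 1764)/[(1764+1655)/2] = -109/1709.5 ≈ -0.0638.
%ΔI = (101,949 − 113,000)/[(113,000+101,949)/2] = -11051/107474.5 ≈ -0.1028.
E_I = %ΔQ/%ΔI ≈ 0.62.
E_I ∈ (0,1): normal good (necessity).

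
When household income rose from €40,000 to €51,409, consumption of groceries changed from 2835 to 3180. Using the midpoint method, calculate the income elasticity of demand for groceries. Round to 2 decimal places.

0.46

%ΔQ = (3180 − 2835)/[(2835+3180)/2] = 345/3007.5 ≈ 0.1147.
%ΔI = (51,409 − 40,000)/[(40,000+51,409)/2] = 11409/45704.5 ≈ 0.2496.
E_I = %ΔQ/%ΔI ≈ 0.46.
E_I ∈ (0,1): normal good (necessity).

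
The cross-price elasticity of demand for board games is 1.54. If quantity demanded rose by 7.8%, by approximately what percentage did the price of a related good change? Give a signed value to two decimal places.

5.06

%ΔQ ≈ E × %ΔP_y ⇒ %ΔP_y = %ΔQ / E = (7.8%)/(1.54) ≈ 5.06%.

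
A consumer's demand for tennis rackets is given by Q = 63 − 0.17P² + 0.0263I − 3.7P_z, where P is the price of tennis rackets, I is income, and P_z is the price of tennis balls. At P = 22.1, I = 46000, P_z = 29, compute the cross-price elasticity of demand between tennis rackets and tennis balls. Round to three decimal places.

Substituting, Q = 63 − 0.17(22.1)² + 0.0263(46000) − 3.7(29) = 63 − 83.0297 + 1209.8 − 107.3 = 1082.4703.
∂Q/∂P_z = −3.7, so E_xy = -3.7·(29/1082.4703) ≈ -0.099.
E_xy < 0: the goods are complements.

-0.099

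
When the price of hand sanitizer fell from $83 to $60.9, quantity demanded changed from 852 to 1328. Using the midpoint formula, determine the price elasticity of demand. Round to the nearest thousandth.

-1.422

%ΔQ = (1328 − 852)/[(852 + 1328)/2] = 476/1090 ≈ 0.4367.
%ΔP = (60.9 − 83)/[(83 + 60.9)/2] = -22.1/71.95 ≈ -0.3072.
Arc elasticity E = %ΔQ/%ΔP ≈ 0.4367/-0.3072 ≈ -1.422.
|E| > 1: demand is elastic over this range.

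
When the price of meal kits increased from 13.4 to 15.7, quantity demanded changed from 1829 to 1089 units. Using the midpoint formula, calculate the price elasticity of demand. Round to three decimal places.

-3.209

%ΔQ = (1089 − 1829)/[(1829 + 1089)/2] = -740/1459 ≈ -0.5072.
%Δp = (15.7 − 13.4)/[(13.4 + 15.7)/2] = 2.3/14.55 ≈ 0.1581.
Arc elasticity E = %ΔQ/%Δp ≈ -0.5072/0.1581 ≈ -3.209.
|E| > 1: demand is elastic over this range.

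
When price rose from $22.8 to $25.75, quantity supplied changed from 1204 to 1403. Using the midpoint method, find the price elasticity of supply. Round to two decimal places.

%ΔQ = (1403 − 1204)/[(1204 + 1403)/2] = 199/1303.5 ≈ 0.1527.
%Δp = (25.75 − 22.8)/[(22.8 + 25.75)/2] = 2.95/24.275 ≈ 0.1215.
Arc elasticity E = %ΔQ/%Δp ≈ 0.1527/0.1215 ≈ 1.26.
|E| > 1: supply is elastic over this range.

1.26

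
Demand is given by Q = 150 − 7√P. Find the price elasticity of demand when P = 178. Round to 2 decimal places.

-0.82

At P = 178, Q = 56.6084.
dQ/dP = −7/(2√P) = −7/(2·13.3417).
Point elasticity E = (dQ/dP)·(P/Q) = -0.2623 × 178/56.6084 ≈ -0.82.
|E| < 1, so demand is inelastic at this price.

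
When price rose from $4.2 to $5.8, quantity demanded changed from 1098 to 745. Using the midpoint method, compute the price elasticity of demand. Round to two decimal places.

%Δq = (745 − 1098)/[(1098 + 745)/2] = -353/921.5 ≈ -0.3831.
%ΔP = (5.8 − 4.2)/[(4.2 + 5.8)/2] = 1.6/5 ≈ 0.3200.
Arc elasticity E = %Δq/%ΔP ≈ -0.3831/0.3200 ≈ -1.20.
|E| > 1: demand is elastic over this range.

-1.20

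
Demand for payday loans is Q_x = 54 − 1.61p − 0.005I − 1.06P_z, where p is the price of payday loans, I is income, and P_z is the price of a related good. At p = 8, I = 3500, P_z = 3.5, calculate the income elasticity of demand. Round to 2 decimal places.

First evaluate Q_x: 54 − 1.61(8) − 0.005(3500) − 1.06(3.5) = 54 − 12.88 − 17.5 − 3.71 = 19.91.
∂Q_x/∂I = −0.005, so E_I = -0.005·(3500/19.91) ≈ -0.88.
E_I < 0: inferior good.

-0.88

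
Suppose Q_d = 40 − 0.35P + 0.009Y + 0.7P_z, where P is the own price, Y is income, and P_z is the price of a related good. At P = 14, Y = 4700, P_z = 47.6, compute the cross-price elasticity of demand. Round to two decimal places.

At the given point, Q_d = 40 − 0.35(14) + 0.009(4700) + 0.7(47.6) = 40 − 4.9 + 42.3 + 33.32 = 110.72.
∂Q_d/∂P_z = +0.7, so E_xy = 0.7·(47.6/110.72) ≈ 0.30.
E_xy > 0: the goods are substitutes.

0.30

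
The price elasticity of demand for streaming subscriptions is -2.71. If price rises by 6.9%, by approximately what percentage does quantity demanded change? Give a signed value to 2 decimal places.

-18.70

%ΔQ ≈ E × %ΔP = (-2.71) × (6.9%) ≈ -18.70%.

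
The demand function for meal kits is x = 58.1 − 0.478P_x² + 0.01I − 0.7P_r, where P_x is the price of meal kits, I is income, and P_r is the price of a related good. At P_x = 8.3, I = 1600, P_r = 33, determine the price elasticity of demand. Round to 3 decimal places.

x = 58.1 − 0.478(8.3)² + 0.01(1600) − 0.7(33) = 58.1 − 32.9294 + 16 − 23.1 = 18.0706.
∂x/∂P_x = −2·0.478·P_x = -7.9348, so E_p = -7.9348·(8.3/18.0706) ≈ -3.645.
|E_p| > 1: demand is elastic.

-3.645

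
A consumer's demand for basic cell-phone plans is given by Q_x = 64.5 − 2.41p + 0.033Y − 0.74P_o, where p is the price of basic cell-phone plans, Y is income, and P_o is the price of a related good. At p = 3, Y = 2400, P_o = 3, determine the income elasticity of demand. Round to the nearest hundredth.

Evaluating quantity at (p, Y, P_o) gives Q_x = 64.5 − 2.41(3) + 0.033(2400) − 0.74(3) = 64.5 − 7.23 + 79.2 − 2.22 = 134.25.
∂Q_x/∂Y = +0.033, so E_I = 0.033·(2400/134.25) ≈ 0.59.
E_I ∈ (0,1): normal good (necessity).

0.59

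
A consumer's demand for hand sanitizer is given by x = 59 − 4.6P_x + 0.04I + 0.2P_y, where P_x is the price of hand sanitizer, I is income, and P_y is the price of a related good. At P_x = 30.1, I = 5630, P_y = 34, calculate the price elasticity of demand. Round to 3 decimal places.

-0.908

Evaluating quantity at (P_x, I, P_y) gives x = 59 − 4.6(30.1) + 0.04(5630) + 0.2(34) = 59 − 138.46 + 225.2 + 6.8 = 152.54.
∂x/∂P_x = −4.6, so E_p = (−4.6)·(30.1/152.54) ≈ -0.908.
|E_p| < 1: demand is inelastic.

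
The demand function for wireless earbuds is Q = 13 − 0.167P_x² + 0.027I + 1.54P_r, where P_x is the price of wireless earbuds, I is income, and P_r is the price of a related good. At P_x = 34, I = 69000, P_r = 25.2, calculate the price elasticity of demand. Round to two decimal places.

Evaluating quantity at (P_x, I, P_r) gives Q = 13 − 0.167(34)² + 0.027(69000) + 1.54(25.2) = 13 − 193.052 + 1863 + 38.808 = 1721.756.
∂Q/∂P_x = −2·0.167·P_x = -11.356, so E_p = -11.356·(34/1721.756) ≈ -0.22.
|E_p| < 1: demand is inelastic.

-0.22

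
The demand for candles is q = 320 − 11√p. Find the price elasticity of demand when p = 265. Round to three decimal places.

-0.635

At p = 265, q = 140.933.
dq/dp = −11/(2√p) = −11/(2·16.2788).
Point elasticity E = (dq/dp)·(p/q) = -0.3379 × 265/140.933 ≈ -0.635.
|E| < 1, so demand is inelastic at this price.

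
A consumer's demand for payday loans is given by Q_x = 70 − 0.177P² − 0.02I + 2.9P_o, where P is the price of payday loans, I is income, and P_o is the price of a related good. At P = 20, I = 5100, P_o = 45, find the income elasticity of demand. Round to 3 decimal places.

Evaluating quantity at (P, I, P_o) gives Q_x = 70 − 0.177(20)² − 0.02(5100) + 2.9(45) = 70 − 70.8 − 102 + 130.5 = 27.7.
∂Q_x/∂I = −0.02, so E_I = -0.02·(5100/27.7) ≈ -3.682.
E_I < 0: inferior good.

-3.682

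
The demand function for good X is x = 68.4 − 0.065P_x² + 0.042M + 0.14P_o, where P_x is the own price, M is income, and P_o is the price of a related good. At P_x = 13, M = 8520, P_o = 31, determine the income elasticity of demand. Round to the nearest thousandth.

First evaluate x: 68.4 − 0.065(13)² + 0.042(8520) + 0.14(31) = 68.4 − 10.985 + 357.84 + 4.34 = 419.595.
∂x/∂M = +0.042, so E_I = 0.042·(8520/419.595) ≈ 0.853.
E_I ∈ (0,1): normal good (necessity).

0.853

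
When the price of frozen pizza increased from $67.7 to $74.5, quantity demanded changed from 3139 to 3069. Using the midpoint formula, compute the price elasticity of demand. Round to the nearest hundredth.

-0.24

%Δq = (3069 − 3139)/[(3139 + 3069)/2] = -70/3104 ≈ -0.0226.
%ΔP = (74.5 − 67.7)/[(67.7 + 74.5)/2] = 6.8/71.1 ≈ 0.0956.
Arc elasticity E = %Δq/%ΔP ≈ -0.0226/0.0956 ≈ -0.24.
|E| < 1: demand is inelastic over this range.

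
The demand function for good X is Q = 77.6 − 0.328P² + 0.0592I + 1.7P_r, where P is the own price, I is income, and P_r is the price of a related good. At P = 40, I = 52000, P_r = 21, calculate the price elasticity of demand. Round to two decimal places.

Q = 77.6 − 0.328(40)² + 0.0592(52000) + 1.7(21) = 77.6 − 524.8 + 3078.4 + 35.7 = 2666.9.
∂Q/∂P = −2·0.328·P = -26.24, so E_p = -26.24·(40/2666.9) ≈ -0.39.
|E_p| < 1: demand is inelastic.

-0.39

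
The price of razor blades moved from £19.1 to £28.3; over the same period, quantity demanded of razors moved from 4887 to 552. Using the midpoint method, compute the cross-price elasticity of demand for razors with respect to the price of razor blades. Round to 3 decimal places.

%ΔQ_x = (552 − 4887)/[(4887+552)/2] = -4335/2719.5 ≈ -1.5940.
%ΔP_y = (28.3 − 19.1)/[(19.1+28.3)/2] ≈ 0.3882.
E_xy = -1.5940/0.3882 ≈ -4.106.
E_xy < 0, so razors and razor blades are complements.

-4.106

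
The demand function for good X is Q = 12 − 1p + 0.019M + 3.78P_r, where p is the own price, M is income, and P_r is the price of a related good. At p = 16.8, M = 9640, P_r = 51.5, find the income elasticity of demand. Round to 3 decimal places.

At the given point, Q = 12 − 1(16.8) + 0.019(9640) + 3.78(51.5) = 12 − 16.8 + 183.16 + 194.67 = 373.03.
∂Q/∂M = +0.019, so E_I = 0.019·(9640/373.03) ≈ 0.491.
E_I ∈ (0,1): normal good (necessity).

0.491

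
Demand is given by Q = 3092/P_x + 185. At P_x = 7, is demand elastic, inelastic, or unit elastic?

inelastic

At P_x = 7, Q = 626.7143.
dQ/dP_x = −3092/P_x² = −63.102.
Point elasticity E = (dQ/dP_x)·(P_x/Q) = -63.102 × 7/626.7143 ≈ -0.705.
|E| ≈ 0.705 < 1, so demand is inelastic.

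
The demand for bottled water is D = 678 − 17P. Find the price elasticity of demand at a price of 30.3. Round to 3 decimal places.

At P = 30.3, D = 162.9.
dD/dP = −17.
Point elasticity E = (dD/dP)·(P/D) = -17 × 30.3/162.9 ≈ -3.162.
|E| > 1, so demand is elastic at this price.

-3.162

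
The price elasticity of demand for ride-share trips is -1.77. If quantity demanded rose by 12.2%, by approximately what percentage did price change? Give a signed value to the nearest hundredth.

%ΔQ ≈ E × %ΔP ⇒ %ΔP = %ΔQ / E = (12.2%)/(-1.77) ≈ -6.89%.

-6.89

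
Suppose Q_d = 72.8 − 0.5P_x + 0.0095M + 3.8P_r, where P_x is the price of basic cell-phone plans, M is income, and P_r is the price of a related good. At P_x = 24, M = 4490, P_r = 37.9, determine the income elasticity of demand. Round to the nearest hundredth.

0.17

First evaluate Q_d: 72.8 − 0.5(24) + 0.0095(4490) + 3.8(37.9) = 72.8 − 12 + 42.655 + 144.02 = 247.475.
∂Q_d/∂M = +0.0095, so E_I = 0.0095·(4490/247.475) ≈ 0.17.
E_I ∈ (0,1): normal good (necessity).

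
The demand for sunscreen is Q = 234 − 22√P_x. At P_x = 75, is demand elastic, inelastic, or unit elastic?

At P_x = 75, Q = 43.4744.
dQ/dP_x = −22/(2√P_x) = −22/(2·8.6603).
Point elasticity E = (dQ/dP_x)·(P_x/Q) = -1.2702 × 75/43.4744 ≈ -2.191.
|E| ≈ 2.191 > 1, so demand is elastic.

elastic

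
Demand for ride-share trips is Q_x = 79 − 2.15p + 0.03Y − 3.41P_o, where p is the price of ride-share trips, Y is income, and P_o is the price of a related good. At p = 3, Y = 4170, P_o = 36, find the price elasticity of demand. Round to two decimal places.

Q_x = 79 − 2.15(3) + 0.03(4170) − 3.41(36) = 79 − 6.45 + 125.1 − 122.76 = 74.89.
∂Q_x/∂p = −2.15, so E_p = (−2.15)·(3/74.89) ≈ -0.09.
|E_p| < 1: demand is inelastic.

-0.09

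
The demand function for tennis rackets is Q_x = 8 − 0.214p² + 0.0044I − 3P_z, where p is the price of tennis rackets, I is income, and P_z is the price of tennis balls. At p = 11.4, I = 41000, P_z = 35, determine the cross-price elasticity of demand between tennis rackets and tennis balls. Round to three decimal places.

Evaluating quantity at (p, I, P_z) gives Q_x = 8 − 0.214(11.4)² + 0.0044(41000) − 3(35) = 8 − 27.8114 + 180.4 − 105 = 55.5886.
∂Q_x/∂P_z = −3, so E_xy = -3·(35/55.5886) ≈ -1.889.
E_xy < 0: the goods are complements.

-1.889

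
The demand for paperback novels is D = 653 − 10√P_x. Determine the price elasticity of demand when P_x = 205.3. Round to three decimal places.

At P_x = 205.3, D = 509.7171.
dD/dP_x = −10/(2√P_x) = −10/(2·14.3283).
Point elasticity E = (dD/dP_x)·(P_x/D) = -0.349 × 205.3/509.7171 ≈ -0.141.
|E| < 1, so demand is inelastic at this price.

-0.141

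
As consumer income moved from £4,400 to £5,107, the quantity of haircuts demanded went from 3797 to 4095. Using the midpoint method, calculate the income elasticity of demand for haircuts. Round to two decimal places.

0.51

%ΔQ = (4095 − 3797)/[(3797+4095)/2] = 298/3946 ≈ 0.0755.
%ΔY = (5,107 − 4,400)/[(4,400+5,107)/2] = 707/4753.5 ≈ 0.1487.
E_I = %ΔQ/%ΔY ≈ 0.51.
E_I ∈ (0,1): normal good (necessity).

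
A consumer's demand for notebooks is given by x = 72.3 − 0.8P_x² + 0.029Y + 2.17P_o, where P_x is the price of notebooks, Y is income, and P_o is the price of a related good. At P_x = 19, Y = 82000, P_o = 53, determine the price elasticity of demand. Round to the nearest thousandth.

Evaluating quantity at (P_x, Y, P_o) gives x = 72.3 − 0.8(19)² + 0.029(82000) + 2.17(53) = 72.3 − 288.8 + 2378 + 115.01 = 2276.51.
∂x/∂P_x = −2·0.8·P_x = -30.4, so E_p = -30.4·(19/2276.51) ≈ -0.254.
|E_p| < 1: demand is inelastic.

-0.254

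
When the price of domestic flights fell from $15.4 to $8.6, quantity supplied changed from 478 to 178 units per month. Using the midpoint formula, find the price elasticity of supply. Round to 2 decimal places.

1.61

%Δq = (178 − 478)/[(478 + 178)/2] = -300/328 ≈ -0.9146.
%Δp = (8.6 − 15.4)/[(15.4 + 8.6)/2] = -6.8/12 ≈ -0.5667.
Arc elasticity E = %Δq/%Δp ≈ -0.9146/-0.5667 ≈ 1.61.
|E| > 1: supply is elastic over this range.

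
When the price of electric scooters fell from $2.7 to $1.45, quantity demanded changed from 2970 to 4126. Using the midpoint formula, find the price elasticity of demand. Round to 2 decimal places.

%ΔQ = (4126 − 2970)/[(2970 + 4126)/2] = 1156/3548 ≈ 0.3258.
%Δp = (1.45 − 2.7)/[(2.7 + 1.45)/2] = -1.25/2.075 ≈ -0.6024.
Arc elasticity E = %ΔQ/%Δp ≈ 0.3258/-0.6024 ≈ -0.54.
|E| < 1: demand is inelastic over this range.

-0.54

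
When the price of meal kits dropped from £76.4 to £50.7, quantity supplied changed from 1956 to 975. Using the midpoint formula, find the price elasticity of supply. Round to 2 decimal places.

%Δq = (975 − 1956)/[(1956 + 975)/2] = -981/1465.5 ≈ -0.6694.
%ΔP = (50.7 − 76.4)/[(76.4 + 50.7)/2] = -25.7/63.55 ≈ -0.4044.
Arc elasticity E = %Δq/%ΔP ≈ -0.6694/-0.4044 ≈ 1.66.
|E| > 1: supply is elastic over this range.

1.66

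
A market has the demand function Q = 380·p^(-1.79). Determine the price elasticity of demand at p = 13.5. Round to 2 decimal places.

For a Cobb–Douglas (constant-elasticity) form Q = A·p^α·…, the elasticity with respect to p equals the exponent α at every point.
Here the exponent on p is -1.79, so the price elasticity of demand is -1.79.

-1.79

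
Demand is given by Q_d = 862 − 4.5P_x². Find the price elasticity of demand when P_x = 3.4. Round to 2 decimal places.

-0.13

At P_x = 3.4, Q_d = 809.98.
dQ_d/dP_x = −2·4.5·P_x = −30.6.
Point elasticity E = (dQ_d/dP_x)·(P_x/Q_d) = -30.6 × 3.4/809.98 ≈ -0.13.
|E| < 1, so demand is inelastic at this price.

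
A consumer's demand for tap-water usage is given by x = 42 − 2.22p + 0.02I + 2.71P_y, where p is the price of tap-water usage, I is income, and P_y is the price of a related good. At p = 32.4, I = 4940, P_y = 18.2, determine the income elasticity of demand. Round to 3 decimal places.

At the given point, x = 42 − 2.22(32.4) + 0.02(4940) + 2.71(18.2) = 42 − 71.928 + 98.8 + 49.322 = 118.194.
∂x/∂I = +0.02, so E_I = 0.02·(4940/118.194) ≈ 0.836.
E_I ∈ (0,1): normal good (necessity).

0.836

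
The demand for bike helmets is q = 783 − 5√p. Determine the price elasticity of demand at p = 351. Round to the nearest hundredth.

At p = 351, q = 689.325.
dq/dp = −5/(2√p) = −5/(2·18.735).
Point elasticity E = (dq/dp)·(p/q) = -0.1334 × 351/689.325 ≈ -0.07.
|E| < 1, so demand is inelastic at this price.

-0.07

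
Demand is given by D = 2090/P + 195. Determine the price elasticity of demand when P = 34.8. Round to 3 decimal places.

At P = 34.8, D = 255.0575.
dD/dP = −2090/P² = −1.7258.
Point elasticity E = (dD/dP)·(P/D) = -1.7258 × 34.8/255.0575 ≈ -0.235.
|E| < 1, so demand is inelastic at this price.

-0.235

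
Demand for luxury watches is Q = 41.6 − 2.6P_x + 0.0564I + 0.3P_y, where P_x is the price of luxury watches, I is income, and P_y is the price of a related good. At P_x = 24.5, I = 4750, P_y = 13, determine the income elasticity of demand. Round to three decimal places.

At the given point, Q = 41.6 − 2.6(24.5) + 0.0564(4750) + 0.3(13) = 41.6 − 63.7 + 267.9 + 3.9 = 249.7.
∂Q/∂I = +0.0564, so E_I = 0.0564·(4750/249.7) ≈ 1.073.
E_I > 1: normal good (luxury).

1.073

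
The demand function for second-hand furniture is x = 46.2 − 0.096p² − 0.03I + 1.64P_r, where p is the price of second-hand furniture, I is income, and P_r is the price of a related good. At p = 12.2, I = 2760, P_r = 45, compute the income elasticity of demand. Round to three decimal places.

-3.614

x = 46.2 − 0.096(12.2)² − 0.03(2760) + 1.64(45) = 46.2 − 14.2886 − 82.8 + 73.8 = 22.9114.
∂x/∂I = −0.03, so E_I = -0.03·(2760/22.9114) ≈ -3.614.
E_I < 0: inferior good.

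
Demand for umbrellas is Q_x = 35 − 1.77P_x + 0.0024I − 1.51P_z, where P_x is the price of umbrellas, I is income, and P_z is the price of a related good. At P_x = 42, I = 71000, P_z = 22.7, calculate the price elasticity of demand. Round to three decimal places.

-0.768

Evaluating quantity at (P_x, I, P_z) gives Q_x = 35 − 1.77(42) + 0.0024(71000) − 1.51(22.7) = 35 − 74.34 + 170.4 − 34.277 = 96.783.
∂Q_x/∂P_x = −1.77, so E_p = (−1.77)·(42/96.783) ≈ -0.768.
|E_p| < 1: demand is inelastic.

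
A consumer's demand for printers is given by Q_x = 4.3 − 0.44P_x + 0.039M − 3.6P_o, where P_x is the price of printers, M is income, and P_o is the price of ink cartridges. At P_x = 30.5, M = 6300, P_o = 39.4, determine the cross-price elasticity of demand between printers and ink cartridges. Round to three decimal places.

At the given point, Q_x = 4.3 − 0.44(30.5) + 0.039(6300) − 3.6(39.4) = 4.3 − 13.42 + 245.7 − 141.84 = 94.74.
∂Q_x/∂P_o = −3.6, so E_xy = -3.6·(39.4/94.74) ≈ -1.497.
E_xy < 0: the goods are complements.

-1.497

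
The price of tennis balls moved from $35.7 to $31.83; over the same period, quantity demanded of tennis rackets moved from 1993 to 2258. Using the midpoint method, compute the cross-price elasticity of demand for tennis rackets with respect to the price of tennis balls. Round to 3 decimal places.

-1.088

%ΔQ_x = (2258 − 1993)/[(1993+2258)/2] = 265/2125.5 ≈ 0.1247.
%ΔP_y = (31.83 − 35.7)/[(35.7+31.83)/2] ≈ -0.1146.
E_xy = 0.1247/-0.1146 ≈ -1.088.
E_xy < 0, so tennis rackets and tennis balls are complements.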